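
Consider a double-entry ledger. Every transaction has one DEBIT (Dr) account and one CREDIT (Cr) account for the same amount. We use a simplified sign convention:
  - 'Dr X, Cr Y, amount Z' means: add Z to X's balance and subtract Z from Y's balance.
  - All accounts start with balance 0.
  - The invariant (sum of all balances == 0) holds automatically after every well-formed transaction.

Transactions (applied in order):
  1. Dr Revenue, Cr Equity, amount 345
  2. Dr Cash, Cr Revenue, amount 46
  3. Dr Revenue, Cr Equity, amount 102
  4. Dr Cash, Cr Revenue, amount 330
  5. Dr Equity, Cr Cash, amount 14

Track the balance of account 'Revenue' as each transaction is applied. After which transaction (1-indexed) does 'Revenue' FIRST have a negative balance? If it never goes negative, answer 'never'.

Answer: never

Derivation:
After txn 1: Revenue=345
After txn 2: Revenue=299
After txn 3: Revenue=401
After txn 4: Revenue=71
After txn 5: Revenue=71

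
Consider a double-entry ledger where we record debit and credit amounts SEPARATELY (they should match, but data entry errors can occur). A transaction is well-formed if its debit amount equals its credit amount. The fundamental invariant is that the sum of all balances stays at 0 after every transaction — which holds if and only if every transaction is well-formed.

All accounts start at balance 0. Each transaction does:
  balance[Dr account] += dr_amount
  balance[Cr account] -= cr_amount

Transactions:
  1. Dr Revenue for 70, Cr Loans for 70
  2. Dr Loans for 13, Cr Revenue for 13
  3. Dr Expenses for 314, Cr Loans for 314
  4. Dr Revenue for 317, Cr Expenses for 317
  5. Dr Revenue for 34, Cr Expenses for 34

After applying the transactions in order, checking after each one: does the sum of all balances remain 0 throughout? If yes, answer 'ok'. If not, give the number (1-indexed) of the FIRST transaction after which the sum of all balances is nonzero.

Answer: ok

Derivation:
After txn 1: dr=70 cr=70 sum_balances=0
After txn 2: dr=13 cr=13 sum_balances=0
After txn 3: dr=314 cr=314 sum_balances=0
After txn 4: dr=317 cr=317 sum_balances=0
After txn 5: dr=34 cr=34 sum_balances=0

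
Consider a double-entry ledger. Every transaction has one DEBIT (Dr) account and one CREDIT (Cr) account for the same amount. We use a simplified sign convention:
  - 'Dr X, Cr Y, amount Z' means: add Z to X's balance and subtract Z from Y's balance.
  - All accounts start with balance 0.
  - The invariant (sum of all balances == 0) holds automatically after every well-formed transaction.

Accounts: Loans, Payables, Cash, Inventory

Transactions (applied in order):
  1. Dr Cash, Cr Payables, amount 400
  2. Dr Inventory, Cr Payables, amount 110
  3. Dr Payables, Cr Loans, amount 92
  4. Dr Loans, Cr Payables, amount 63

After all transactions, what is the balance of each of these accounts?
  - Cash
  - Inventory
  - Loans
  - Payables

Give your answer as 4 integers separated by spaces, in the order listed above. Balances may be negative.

Answer: 400 110 -29 -481

Derivation:
After txn 1 (Dr Cash, Cr Payables, amount 400): Cash=400 Payables=-400
After txn 2 (Dr Inventory, Cr Payables, amount 110): Cash=400 Inventory=110 Payables=-510
After txn 3 (Dr Payables, Cr Loans, amount 92): Cash=400 Inventory=110 Loans=-92 Payables=-418
After txn 4 (Dr Loans, Cr Payables, amount 63): Cash=400 Inventory=110 Loans=-29 Payables=-481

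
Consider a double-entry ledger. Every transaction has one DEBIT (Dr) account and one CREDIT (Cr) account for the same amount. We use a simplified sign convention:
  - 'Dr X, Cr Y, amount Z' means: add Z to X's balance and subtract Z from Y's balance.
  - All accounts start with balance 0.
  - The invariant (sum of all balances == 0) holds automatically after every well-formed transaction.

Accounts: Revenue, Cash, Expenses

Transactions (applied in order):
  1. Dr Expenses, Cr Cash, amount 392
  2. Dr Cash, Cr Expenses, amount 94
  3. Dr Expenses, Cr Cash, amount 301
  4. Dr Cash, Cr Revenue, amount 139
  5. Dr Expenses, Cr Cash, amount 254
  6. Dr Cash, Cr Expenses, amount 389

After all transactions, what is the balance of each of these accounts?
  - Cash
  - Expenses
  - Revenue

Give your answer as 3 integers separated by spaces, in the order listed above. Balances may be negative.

After txn 1 (Dr Expenses, Cr Cash, amount 392): Cash=-392 Expenses=392
After txn 2 (Dr Cash, Cr Expenses, amount 94): Cash=-298 Expenses=298
After txn 3 (Dr Expenses, Cr Cash, amount 301): Cash=-599 Expenses=599
After txn 4 (Dr Cash, Cr Revenue, amount 139): Cash=-460 Expenses=599 Revenue=-139
After txn 5 (Dr Expenses, Cr Cash, amount 254): Cash=-714 Expenses=853 Revenue=-139
After txn 6 (Dr Cash, Cr Expenses, amount 389): Cash=-325 Expenses=464 Revenue=-139

Answer: -325 464 -139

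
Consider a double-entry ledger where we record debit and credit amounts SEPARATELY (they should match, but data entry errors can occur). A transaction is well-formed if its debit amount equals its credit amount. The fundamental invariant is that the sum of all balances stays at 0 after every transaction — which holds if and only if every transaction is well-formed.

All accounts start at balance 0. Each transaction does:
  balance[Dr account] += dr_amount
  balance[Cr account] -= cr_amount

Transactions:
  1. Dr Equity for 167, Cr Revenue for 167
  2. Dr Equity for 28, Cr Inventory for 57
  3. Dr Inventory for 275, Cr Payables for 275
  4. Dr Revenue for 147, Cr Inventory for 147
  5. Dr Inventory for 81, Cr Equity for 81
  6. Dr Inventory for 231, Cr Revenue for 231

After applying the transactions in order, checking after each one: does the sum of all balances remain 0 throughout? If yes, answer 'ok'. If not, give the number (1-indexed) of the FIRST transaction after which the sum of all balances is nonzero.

After txn 1: dr=167 cr=167 sum_balances=0
After txn 2: dr=28 cr=57 sum_balances=-29
After txn 3: dr=275 cr=275 sum_balances=-29
After txn 4: dr=147 cr=147 sum_balances=-29
After txn 5: dr=81 cr=81 sum_balances=-29
After txn 6: dr=231 cr=231 sum_balances=-29

Answer: 2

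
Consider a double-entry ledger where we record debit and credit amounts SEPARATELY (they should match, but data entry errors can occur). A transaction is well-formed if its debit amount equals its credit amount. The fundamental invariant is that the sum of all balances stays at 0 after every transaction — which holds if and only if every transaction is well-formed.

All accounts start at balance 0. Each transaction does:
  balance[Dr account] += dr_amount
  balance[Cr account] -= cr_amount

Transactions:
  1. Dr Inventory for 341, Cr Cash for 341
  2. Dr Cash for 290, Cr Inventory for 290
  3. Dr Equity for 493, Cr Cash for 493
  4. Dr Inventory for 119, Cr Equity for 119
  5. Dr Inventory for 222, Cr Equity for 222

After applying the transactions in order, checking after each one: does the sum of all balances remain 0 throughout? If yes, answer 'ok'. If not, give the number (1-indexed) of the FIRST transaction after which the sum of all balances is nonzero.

After txn 1: dr=341 cr=341 sum_balances=0
After txn 2: dr=290 cr=290 sum_balances=0
After txn 3: dr=493 cr=493 sum_balances=0
After txn 4: dr=119 cr=119 sum_balances=0
After txn 5: dr=222 cr=222 sum_balances=0

Answer: ok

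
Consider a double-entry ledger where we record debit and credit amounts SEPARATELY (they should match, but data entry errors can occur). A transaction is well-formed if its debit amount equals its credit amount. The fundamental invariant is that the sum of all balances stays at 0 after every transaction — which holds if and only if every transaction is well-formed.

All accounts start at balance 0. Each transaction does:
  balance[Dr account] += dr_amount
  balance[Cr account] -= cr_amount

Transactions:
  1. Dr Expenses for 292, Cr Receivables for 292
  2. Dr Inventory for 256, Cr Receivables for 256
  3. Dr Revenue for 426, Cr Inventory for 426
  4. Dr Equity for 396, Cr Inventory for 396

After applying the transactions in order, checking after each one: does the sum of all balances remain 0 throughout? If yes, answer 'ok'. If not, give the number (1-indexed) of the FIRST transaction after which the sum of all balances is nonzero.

After txn 1: dr=292 cr=292 sum_balances=0
After txn 2: dr=256 cr=256 sum_balances=0
After txn 3: dr=426 cr=426 sum_balances=0
After txn 4: dr=396 cr=396 sum_balances=0

Answer: ok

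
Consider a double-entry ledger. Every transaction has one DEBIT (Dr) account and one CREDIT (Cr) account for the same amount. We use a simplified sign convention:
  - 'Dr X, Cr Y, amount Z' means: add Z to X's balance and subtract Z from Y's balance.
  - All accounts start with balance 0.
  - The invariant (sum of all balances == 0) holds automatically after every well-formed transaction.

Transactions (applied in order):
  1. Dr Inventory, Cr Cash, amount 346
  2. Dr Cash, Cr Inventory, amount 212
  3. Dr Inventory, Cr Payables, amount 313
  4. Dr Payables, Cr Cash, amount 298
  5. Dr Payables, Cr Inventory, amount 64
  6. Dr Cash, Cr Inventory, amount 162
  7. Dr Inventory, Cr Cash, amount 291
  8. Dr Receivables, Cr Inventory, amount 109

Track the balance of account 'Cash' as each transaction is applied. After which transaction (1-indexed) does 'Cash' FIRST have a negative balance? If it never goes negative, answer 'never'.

After txn 1: Cash=-346

Answer: 1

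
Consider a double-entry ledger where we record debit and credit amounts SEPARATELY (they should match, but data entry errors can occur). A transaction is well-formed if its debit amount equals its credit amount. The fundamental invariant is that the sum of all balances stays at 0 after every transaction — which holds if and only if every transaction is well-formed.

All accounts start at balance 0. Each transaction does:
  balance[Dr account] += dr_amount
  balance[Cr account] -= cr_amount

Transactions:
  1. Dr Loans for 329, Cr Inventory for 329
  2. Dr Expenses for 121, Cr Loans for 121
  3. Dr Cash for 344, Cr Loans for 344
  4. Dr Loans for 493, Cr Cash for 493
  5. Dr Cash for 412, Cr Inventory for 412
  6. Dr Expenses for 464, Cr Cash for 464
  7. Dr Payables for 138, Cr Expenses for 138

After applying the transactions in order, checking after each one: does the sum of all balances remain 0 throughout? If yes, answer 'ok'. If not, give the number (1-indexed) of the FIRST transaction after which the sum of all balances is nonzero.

After txn 1: dr=329 cr=329 sum_balances=0
After txn 2: dr=121 cr=121 sum_balances=0
After txn 3: dr=344 cr=344 sum_balances=0
After txn 4: dr=493 cr=493 sum_balances=0
After txn 5: dr=412 cr=412 sum_balances=0
After txn 6: dr=464 cr=464 sum_balances=0
After txn 7: dr=138 cr=138 sum_balances=0

Answer: ok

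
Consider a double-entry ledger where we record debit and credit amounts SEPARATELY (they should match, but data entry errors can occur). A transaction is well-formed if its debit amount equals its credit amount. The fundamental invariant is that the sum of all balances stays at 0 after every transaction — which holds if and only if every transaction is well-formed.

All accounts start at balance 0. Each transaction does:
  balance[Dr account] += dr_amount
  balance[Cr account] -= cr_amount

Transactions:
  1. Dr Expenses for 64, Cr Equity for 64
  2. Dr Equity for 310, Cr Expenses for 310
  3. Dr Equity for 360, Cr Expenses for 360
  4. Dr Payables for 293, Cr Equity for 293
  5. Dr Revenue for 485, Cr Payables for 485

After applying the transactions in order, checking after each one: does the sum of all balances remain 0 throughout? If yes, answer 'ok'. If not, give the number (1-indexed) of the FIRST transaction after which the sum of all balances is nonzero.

After txn 1: dr=64 cr=64 sum_balances=0
After txn 2: dr=310 cr=310 sum_balances=0
After txn 3: dr=360 cr=360 sum_balances=0
After txn 4: dr=293 cr=293 sum_balances=0
After txn 5: dr=485 cr=485 sum_balances=0

Answer: ok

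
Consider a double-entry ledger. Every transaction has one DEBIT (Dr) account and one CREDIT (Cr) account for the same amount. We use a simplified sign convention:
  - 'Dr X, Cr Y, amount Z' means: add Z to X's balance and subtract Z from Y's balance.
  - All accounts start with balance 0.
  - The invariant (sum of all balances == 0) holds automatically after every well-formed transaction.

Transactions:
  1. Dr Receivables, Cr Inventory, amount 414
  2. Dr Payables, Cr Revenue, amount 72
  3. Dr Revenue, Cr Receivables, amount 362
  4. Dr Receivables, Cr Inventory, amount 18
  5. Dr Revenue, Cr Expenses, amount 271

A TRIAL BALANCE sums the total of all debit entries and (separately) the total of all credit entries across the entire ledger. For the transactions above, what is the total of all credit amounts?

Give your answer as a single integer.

Answer: 1137

Derivation:
Txn 1: credit+=414
Txn 2: credit+=72
Txn 3: credit+=362
Txn 4: credit+=18
Txn 5: credit+=271
Total credits = 1137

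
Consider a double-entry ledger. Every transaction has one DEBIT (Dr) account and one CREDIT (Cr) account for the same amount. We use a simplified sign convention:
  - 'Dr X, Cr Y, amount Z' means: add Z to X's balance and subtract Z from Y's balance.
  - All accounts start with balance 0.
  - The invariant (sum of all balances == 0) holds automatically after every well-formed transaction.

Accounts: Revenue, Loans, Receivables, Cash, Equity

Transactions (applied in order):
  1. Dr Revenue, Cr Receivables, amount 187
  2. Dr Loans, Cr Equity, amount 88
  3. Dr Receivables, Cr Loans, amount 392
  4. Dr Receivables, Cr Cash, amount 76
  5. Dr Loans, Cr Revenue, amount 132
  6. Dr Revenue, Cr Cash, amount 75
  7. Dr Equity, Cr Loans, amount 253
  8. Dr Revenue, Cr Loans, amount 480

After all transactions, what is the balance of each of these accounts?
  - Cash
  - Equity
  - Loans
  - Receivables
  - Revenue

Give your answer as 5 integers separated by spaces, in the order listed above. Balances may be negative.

After txn 1 (Dr Revenue, Cr Receivables, amount 187): Receivables=-187 Revenue=187
After txn 2 (Dr Loans, Cr Equity, amount 88): Equity=-88 Loans=88 Receivables=-187 Revenue=187
After txn 3 (Dr Receivables, Cr Loans, amount 392): Equity=-88 Loans=-304 Receivables=205 Revenue=187
After txn 4 (Dr Receivables, Cr Cash, amount 76): Cash=-76 Equity=-88 Loans=-304 Receivables=281 Revenue=187
After txn 5 (Dr Loans, Cr Revenue, amount 132): Cash=-76 Equity=-88 Loans=-172 Receivables=281 Revenue=55
After txn 6 (Dr Revenue, Cr Cash, amount 75): Cash=-151 Equity=-88 Loans=-172 Receivables=281 Revenue=130
After txn 7 (Dr Equity, Cr Loans, amount 253): Cash=-151 Equity=165 Loans=-425 Receivables=281 Revenue=130
After txn 8 (Dr Revenue, Cr Loans, amount 480): Cash=-151 Equity=165 Loans=-905 Receivables=281 Revenue=610

Answer: -151 165 -905 281 610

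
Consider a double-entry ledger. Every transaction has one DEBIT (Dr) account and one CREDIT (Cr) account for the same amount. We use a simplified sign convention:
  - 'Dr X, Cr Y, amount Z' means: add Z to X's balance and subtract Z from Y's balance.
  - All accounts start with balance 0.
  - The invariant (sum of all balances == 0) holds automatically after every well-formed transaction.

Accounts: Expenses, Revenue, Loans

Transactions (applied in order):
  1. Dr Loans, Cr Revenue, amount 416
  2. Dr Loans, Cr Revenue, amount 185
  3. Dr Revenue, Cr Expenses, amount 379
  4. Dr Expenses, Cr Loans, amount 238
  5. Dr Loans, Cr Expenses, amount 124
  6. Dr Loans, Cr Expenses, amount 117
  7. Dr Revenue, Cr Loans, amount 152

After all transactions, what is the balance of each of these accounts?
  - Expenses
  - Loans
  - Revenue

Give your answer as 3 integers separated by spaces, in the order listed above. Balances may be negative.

After txn 1 (Dr Loans, Cr Revenue, amount 416): Loans=416 Revenue=-416
After txn 2 (Dr Loans, Cr Revenue, amount 185): Loans=601 Revenue=-601
After txn 3 (Dr Revenue, Cr Expenses, amount 379): Expenses=-379 Loans=601 Revenue=-222
After txn 4 (Dr Expenses, Cr Loans, amount 238): Expenses=-141 Loans=363 Revenue=-222
After txn 5 (Dr Loans, Cr Expenses, amount 124): Expenses=-265 Loans=487 Revenue=-222
After txn 6 (Dr Loans, Cr Expenses, amount 117): Expenses=-382 Loans=604 Revenue=-222
After txn 7 (Dr Revenue, Cr Loans, amount 152): Expenses=-382 Loans=452 Revenue=-70

Answer: -382 452 -70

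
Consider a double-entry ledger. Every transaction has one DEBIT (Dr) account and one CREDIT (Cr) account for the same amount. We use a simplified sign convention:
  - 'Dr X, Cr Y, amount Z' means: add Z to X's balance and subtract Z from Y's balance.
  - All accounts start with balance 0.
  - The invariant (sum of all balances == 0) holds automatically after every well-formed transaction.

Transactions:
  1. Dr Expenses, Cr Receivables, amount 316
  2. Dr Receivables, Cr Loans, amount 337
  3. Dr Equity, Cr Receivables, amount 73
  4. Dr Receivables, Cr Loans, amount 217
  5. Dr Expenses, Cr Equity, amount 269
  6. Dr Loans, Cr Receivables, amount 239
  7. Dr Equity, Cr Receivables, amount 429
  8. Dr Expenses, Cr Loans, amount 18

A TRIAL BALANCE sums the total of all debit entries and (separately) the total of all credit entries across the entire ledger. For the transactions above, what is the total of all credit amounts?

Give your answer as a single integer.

Answer: 1898

Derivation:
Txn 1: credit+=316
Txn 2: credit+=337
Txn 3: credit+=73
Txn 4: credit+=217
Txn 5: credit+=269
Txn 6: credit+=239
Txn 7: credit+=429
Txn 8: credit+=18
Total credits = 1898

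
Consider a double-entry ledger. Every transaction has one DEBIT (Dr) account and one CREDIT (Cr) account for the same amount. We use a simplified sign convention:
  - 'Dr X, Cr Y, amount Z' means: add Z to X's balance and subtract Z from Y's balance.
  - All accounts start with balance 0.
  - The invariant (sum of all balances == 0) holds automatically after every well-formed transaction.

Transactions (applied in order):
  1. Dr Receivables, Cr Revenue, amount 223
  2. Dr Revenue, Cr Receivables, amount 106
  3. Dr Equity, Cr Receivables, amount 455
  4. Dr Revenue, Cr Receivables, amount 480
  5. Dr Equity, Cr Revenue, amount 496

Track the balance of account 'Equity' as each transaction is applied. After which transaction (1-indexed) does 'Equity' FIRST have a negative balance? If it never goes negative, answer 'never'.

After txn 1: Equity=0
After txn 2: Equity=0
After txn 3: Equity=455
After txn 4: Equity=455
After txn 5: Equity=951

Answer: never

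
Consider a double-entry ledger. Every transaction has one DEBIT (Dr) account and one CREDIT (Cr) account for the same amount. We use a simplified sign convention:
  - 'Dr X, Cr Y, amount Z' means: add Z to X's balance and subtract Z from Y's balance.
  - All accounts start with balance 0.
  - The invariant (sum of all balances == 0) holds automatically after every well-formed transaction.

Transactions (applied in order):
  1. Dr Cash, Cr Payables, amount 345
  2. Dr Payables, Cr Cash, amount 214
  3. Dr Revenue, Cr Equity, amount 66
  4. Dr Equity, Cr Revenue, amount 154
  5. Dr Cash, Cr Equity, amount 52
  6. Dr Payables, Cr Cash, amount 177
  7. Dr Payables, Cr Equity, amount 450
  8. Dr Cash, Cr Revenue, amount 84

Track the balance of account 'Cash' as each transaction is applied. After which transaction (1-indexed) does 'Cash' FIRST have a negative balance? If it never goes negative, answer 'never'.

After txn 1: Cash=345
After txn 2: Cash=131
After txn 3: Cash=131
After txn 4: Cash=131
After txn 5: Cash=183
After txn 6: Cash=6
After txn 7: Cash=6
After txn 8: Cash=90

Answer: never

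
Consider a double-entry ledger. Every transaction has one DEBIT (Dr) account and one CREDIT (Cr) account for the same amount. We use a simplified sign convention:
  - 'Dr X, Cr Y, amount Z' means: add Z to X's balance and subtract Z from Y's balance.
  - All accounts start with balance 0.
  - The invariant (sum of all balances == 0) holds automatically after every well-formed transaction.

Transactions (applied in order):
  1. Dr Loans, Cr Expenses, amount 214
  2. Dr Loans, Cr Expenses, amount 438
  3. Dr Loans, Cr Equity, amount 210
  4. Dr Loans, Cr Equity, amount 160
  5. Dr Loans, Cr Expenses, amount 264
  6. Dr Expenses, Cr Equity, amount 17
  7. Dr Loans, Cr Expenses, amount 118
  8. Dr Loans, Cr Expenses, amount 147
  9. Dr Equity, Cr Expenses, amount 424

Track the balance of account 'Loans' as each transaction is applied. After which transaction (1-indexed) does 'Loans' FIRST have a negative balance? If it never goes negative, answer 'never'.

Answer: never

Derivation:
After txn 1: Loans=214
After txn 2: Loans=652
After txn 3: Loans=862
After txn 4: Loans=1022
After txn 5: Loans=1286
After txn 6: Loans=1286
After txn 7: Loans=1404
After txn 8: Loans=1551
After txn 9: Loans=1551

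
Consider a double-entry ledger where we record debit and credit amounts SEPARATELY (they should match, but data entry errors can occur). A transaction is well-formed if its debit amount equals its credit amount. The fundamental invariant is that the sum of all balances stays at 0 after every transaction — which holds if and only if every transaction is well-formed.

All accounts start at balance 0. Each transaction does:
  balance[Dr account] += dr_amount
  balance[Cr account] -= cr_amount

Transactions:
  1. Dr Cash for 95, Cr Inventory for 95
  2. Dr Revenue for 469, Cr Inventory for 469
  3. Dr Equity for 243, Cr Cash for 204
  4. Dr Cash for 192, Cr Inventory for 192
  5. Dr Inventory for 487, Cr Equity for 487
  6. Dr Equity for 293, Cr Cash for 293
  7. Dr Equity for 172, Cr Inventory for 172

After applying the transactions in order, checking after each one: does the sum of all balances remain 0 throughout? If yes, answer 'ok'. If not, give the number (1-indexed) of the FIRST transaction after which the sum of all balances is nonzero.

Answer: 3

Derivation:
After txn 1: dr=95 cr=95 sum_balances=0
After txn 2: dr=469 cr=469 sum_balances=0
After txn 3: dr=243 cr=204 sum_balances=39
After txn 4: dr=192 cr=192 sum_balances=39
After txn 5: dr=487 cr=487 sum_balances=39
After txn 6: dr=293 cr=293 sum_balances=39
After txn 7: dr=172 cr=172 sum_balances=39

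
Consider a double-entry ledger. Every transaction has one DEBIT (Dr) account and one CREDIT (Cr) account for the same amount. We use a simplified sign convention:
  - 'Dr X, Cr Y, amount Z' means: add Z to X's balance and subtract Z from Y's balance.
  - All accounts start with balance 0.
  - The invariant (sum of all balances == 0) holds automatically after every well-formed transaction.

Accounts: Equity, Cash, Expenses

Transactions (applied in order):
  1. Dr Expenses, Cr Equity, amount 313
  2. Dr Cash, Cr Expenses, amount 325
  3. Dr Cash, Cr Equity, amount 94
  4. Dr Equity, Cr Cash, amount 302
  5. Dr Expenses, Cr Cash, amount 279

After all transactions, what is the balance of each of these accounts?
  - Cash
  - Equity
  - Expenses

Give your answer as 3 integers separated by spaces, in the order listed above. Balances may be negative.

After txn 1 (Dr Expenses, Cr Equity, amount 313): Equity=-313 Expenses=313
After txn 2 (Dr Cash, Cr Expenses, amount 325): Cash=325 Equity=-313 Expenses=-12
After txn 3 (Dr Cash, Cr Equity, amount 94): Cash=419 Equity=-407 Expenses=-12
After txn 4 (Dr Equity, Cr Cash, amount 302): Cash=117 Equity=-105 Expenses=-12
After txn 5 (Dr Expenses, Cr Cash, amount 279): Cash=-162 Equity=-105 Expenses=267

Answer: -162 -105 267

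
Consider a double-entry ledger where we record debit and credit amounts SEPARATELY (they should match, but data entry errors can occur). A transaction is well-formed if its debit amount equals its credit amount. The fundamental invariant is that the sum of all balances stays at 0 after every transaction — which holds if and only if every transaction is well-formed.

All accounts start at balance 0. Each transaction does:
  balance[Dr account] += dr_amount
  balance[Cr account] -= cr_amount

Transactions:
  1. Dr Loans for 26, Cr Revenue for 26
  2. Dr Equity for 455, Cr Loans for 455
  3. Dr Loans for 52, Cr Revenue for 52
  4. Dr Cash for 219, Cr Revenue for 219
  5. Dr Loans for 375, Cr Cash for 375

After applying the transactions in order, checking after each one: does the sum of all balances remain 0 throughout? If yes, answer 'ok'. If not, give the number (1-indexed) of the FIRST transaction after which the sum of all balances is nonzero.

Answer: ok

Derivation:
After txn 1: dr=26 cr=26 sum_balances=0
After txn 2: dr=455 cr=455 sum_balances=0
After txn 3: dr=52 cr=52 sum_balances=0
After txn 4: dr=219 cr=219 sum_balances=0
After txn 5: dr=375 cr=375 sum_balances=0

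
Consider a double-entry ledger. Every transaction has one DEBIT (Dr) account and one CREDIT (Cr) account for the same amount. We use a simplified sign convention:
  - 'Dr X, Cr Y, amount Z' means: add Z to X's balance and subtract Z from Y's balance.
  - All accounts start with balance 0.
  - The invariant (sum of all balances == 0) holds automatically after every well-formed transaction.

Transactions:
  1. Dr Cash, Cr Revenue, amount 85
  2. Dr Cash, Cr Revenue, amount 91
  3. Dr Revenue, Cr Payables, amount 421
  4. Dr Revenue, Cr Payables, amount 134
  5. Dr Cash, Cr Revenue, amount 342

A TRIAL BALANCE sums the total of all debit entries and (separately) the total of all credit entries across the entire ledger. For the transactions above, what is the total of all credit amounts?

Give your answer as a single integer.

Txn 1: credit+=85
Txn 2: credit+=91
Txn 3: credit+=421
Txn 4: credit+=134
Txn 5: credit+=342
Total credits = 1073

Answer: 1073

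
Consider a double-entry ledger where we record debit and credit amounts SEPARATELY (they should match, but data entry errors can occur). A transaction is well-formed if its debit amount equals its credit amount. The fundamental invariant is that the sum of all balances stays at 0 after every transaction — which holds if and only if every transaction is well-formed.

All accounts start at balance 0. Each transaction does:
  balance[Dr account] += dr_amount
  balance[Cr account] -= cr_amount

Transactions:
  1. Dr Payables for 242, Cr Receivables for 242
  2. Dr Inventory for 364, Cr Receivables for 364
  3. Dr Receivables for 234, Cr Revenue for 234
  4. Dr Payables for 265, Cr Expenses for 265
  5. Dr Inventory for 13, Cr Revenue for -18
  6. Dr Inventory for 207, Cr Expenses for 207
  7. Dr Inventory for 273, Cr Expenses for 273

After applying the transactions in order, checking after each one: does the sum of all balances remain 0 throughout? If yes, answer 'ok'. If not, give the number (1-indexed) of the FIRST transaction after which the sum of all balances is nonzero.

After txn 1: dr=242 cr=242 sum_balances=0
After txn 2: dr=364 cr=364 sum_balances=0
After txn 3: dr=234 cr=234 sum_balances=0
After txn 4: dr=265 cr=265 sum_balances=0
After txn 5: dr=13 cr=-18 sum_balances=31
After txn 6: dr=207 cr=207 sum_balances=31
After txn 7: dr=273 cr=273 sum_balances=31

Answer: 5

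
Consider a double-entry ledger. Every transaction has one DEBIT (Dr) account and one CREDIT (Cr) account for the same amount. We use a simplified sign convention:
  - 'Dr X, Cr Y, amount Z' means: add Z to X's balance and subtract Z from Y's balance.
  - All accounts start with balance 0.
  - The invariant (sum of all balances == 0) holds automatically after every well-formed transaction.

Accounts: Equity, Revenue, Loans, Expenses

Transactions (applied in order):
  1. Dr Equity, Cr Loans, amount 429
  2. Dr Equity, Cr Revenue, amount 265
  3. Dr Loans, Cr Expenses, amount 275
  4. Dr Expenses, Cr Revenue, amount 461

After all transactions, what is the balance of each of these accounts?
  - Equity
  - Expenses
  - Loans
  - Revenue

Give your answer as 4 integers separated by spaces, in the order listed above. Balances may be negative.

After txn 1 (Dr Equity, Cr Loans, amount 429): Equity=429 Loans=-429
After txn 2 (Dr Equity, Cr Revenue, amount 265): Equity=694 Loans=-429 Revenue=-265
After txn 3 (Dr Loans, Cr Expenses, amount 275): Equity=694 Expenses=-275 Loans=-154 Revenue=-265
After txn 4 (Dr Expenses, Cr Revenue, amount 461): Equity=694 Expenses=186 Loans=-154 Revenue=-726

Answer: 694 186 -154 -726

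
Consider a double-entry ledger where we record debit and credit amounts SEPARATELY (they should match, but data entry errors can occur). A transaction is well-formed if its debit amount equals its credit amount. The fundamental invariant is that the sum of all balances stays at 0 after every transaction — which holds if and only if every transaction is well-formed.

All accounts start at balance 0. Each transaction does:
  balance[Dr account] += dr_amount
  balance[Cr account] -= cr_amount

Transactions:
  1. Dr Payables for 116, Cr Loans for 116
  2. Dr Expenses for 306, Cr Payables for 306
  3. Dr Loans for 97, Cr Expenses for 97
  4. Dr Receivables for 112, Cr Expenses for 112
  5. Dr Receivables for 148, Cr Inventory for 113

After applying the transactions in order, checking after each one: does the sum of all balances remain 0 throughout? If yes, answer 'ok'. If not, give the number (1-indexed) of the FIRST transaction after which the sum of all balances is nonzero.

After txn 1: dr=116 cr=116 sum_balances=0
After txn 2: dr=306 cr=306 sum_balances=0
After txn 3: dr=97 cr=97 sum_balances=0
After txn 4: dr=112 cr=112 sum_balances=0
After txn 5: dr=148 cr=113 sum_balances=35

Answer: 5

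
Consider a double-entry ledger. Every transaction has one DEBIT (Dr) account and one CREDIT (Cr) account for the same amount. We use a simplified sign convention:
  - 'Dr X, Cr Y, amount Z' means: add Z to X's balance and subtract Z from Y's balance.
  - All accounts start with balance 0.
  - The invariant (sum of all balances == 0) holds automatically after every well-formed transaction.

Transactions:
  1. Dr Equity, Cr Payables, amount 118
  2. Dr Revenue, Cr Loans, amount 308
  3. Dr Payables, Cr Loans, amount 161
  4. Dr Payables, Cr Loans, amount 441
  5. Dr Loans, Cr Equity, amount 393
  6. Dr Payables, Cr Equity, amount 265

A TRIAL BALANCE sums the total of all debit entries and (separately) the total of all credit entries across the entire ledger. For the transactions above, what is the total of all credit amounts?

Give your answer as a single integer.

Txn 1: credit+=118
Txn 2: credit+=308
Txn 3: credit+=161
Txn 4: credit+=441
Txn 5: credit+=393
Txn 6: credit+=265
Total credits = 1686

Answer: 1686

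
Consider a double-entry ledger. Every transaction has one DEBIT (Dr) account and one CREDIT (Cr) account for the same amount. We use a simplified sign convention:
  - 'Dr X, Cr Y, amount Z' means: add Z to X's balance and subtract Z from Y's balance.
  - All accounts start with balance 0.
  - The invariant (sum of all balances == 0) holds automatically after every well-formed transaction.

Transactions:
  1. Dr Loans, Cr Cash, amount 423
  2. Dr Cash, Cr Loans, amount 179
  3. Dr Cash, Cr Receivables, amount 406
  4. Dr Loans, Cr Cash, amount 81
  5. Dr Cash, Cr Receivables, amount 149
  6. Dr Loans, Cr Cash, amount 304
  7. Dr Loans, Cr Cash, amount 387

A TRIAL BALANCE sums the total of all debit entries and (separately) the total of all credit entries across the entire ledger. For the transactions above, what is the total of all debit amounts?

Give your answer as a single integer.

Answer: 1929

Derivation:
Txn 1: debit+=423
Txn 2: debit+=179
Txn 3: debit+=406
Txn 4: debit+=81
Txn 5: debit+=149
Txn 6: debit+=304
Txn 7: debit+=387
Total debits = 1929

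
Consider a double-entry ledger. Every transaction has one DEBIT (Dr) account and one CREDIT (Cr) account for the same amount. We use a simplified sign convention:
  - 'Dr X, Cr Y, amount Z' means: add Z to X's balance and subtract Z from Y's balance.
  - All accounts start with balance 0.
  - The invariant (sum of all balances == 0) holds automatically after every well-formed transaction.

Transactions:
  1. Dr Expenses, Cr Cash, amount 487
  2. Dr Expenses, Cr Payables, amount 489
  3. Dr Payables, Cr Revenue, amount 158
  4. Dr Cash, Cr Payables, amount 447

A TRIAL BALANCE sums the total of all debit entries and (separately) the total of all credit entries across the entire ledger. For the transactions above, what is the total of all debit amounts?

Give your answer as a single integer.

Txn 1: debit+=487
Txn 2: debit+=489
Txn 3: debit+=158
Txn 4: debit+=447
Total debits = 1581

Answer: 1581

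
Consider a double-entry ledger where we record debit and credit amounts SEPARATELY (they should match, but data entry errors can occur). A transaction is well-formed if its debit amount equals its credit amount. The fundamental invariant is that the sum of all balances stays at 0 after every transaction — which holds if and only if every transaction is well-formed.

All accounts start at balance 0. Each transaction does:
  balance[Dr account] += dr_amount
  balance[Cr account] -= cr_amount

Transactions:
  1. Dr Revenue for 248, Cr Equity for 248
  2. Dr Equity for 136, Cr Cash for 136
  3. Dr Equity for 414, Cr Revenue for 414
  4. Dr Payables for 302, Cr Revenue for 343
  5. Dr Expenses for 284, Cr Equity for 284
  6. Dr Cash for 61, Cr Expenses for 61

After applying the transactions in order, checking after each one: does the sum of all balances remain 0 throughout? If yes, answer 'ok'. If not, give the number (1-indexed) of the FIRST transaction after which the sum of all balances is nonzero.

After txn 1: dr=248 cr=248 sum_balances=0
After txn 2: dr=136 cr=136 sum_balances=0
After txn 3: dr=414 cr=414 sum_balances=0
After txn 4: dr=302 cr=343 sum_balances=-41
After txn 5: dr=284 cr=284 sum_balances=-41
After txn 6: dr=61 cr=61 sum_balances=-41

Answer: 4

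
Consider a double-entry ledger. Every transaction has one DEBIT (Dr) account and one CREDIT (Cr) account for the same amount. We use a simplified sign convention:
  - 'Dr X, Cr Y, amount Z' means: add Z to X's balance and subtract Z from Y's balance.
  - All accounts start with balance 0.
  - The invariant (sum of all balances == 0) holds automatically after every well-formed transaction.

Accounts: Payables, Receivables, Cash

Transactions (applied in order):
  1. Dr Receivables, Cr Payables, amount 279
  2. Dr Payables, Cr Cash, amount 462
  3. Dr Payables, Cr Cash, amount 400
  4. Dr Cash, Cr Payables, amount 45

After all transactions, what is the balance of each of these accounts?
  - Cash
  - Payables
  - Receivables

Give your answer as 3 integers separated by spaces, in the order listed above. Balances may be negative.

Answer: -817 538 279

Derivation:
After txn 1 (Dr Receivables, Cr Payables, amount 279): Payables=-279 Receivables=279
After txn 2 (Dr Payables, Cr Cash, amount 462): Cash=-462 Payables=183 Receivables=279
After txn 3 (Dr Payables, Cr Cash, amount 400): Cash=-862 Payables=583 Receivables=279
After txn 4 (Dr Cash, Cr Payables, amount 45): Cash=-817 Payables=538 Receivables=279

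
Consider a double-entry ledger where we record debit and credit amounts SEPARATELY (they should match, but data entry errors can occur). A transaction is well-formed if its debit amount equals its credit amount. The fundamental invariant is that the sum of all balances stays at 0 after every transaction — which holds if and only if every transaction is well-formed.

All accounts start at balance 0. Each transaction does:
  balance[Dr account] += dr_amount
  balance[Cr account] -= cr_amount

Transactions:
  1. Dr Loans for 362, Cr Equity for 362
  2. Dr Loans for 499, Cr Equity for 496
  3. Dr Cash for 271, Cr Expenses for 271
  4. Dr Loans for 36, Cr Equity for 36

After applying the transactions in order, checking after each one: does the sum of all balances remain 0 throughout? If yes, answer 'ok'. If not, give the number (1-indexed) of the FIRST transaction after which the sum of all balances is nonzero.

Answer: 2

Derivation:
After txn 1: dr=362 cr=362 sum_balances=0
After txn 2: dr=499 cr=496 sum_balances=3
After txn 3: dr=271 cr=271 sum_balances=3
After txn 4: dr=36 cr=36 sum_balances=3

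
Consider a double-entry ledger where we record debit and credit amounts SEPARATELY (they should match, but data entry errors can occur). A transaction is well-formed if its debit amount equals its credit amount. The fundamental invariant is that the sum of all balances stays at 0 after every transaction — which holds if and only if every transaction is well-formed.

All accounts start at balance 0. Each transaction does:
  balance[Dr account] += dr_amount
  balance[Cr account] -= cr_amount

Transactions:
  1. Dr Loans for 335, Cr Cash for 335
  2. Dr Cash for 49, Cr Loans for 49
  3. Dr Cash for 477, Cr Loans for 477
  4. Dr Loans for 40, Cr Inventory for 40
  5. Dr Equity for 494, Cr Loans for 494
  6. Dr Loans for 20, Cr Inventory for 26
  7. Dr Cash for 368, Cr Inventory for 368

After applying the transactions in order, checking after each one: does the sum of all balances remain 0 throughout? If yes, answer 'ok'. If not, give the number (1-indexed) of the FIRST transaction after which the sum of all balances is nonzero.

After txn 1: dr=335 cr=335 sum_balances=0
After txn 2: dr=49 cr=49 sum_balances=0
After txn 3: dr=477 cr=477 sum_balances=0
After txn 4: dr=40 cr=40 sum_balances=0
After txn 5: dr=494 cr=494 sum_balances=0
After txn 6: dr=20 cr=26 sum_balances=-6
After txn 7: dr=368 cr=368 sum_balances=-6

Answer: 6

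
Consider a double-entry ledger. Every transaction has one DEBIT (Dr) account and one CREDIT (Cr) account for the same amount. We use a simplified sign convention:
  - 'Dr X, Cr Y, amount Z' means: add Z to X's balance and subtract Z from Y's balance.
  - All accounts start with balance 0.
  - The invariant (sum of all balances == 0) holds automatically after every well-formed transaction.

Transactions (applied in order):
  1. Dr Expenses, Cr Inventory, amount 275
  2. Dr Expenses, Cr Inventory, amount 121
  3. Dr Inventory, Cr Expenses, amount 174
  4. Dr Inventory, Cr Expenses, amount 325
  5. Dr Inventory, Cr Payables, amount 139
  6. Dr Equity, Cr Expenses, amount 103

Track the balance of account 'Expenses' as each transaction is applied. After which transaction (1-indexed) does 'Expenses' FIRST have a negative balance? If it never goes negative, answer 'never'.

Answer: 4

Derivation:
After txn 1: Expenses=275
After txn 2: Expenses=396
After txn 3: Expenses=222
After txn 4: Expenses=-103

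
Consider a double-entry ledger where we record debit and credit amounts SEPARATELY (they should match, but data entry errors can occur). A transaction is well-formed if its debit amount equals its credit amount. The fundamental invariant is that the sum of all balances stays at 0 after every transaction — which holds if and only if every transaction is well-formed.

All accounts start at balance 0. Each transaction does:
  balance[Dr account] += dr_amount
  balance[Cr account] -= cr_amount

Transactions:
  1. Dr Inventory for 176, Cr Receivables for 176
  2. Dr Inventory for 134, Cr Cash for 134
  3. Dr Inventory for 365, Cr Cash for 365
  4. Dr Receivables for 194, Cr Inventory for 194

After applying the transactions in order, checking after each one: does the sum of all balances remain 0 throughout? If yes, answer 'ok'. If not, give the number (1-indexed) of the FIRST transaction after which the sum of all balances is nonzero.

Answer: ok

Derivation:
After txn 1: dr=176 cr=176 sum_balances=0
After txn 2: dr=134 cr=134 sum_balances=0
After txn 3: dr=365 cr=365 sum_balances=0
After txn 4: dr=194 cr=194 sum_balances=0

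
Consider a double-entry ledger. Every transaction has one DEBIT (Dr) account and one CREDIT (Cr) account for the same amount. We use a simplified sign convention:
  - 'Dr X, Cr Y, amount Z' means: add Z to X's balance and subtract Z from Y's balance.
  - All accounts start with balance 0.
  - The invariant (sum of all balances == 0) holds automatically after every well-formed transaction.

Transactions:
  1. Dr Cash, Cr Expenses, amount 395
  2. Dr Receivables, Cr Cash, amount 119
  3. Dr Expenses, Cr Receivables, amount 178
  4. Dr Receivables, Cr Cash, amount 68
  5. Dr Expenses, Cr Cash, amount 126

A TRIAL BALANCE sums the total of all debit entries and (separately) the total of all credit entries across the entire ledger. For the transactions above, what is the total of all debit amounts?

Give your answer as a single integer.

Answer: 886

Derivation:
Txn 1: debit+=395
Txn 2: debit+=119
Txn 3: debit+=178
Txn 4: debit+=68
Txn 5: debit+=126
Total debits = 886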